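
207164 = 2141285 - 1934121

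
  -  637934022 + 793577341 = 155643319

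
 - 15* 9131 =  - 136965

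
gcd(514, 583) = 1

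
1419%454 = 57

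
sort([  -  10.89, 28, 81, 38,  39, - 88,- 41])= [  -  88, - 41,-10.89,28,38, 39, 81 ] 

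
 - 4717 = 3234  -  7951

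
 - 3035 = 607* ( - 5)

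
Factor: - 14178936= -2^3*3^1 * 73^1*8093^1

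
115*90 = 10350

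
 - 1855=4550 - 6405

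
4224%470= 464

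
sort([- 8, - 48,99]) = [ - 48, - 8,99]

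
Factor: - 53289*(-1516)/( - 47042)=-2^1*3^2*31^1*43^( - 1 )*191^1*379^1*547^(-1 ) = - 40393062/23521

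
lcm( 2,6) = 6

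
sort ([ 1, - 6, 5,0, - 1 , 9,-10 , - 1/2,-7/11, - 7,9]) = [ - 10, - 7, - 6, - 1, - 7/11, - 1/2, 0 , 1,5,9,9]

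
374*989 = 369886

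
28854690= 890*32421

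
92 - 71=21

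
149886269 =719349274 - 569463005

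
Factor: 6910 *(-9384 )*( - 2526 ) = 2^5*3^2*5^1*17^1 *23^1*421^1*691^1 = 163794529440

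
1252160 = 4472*280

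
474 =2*237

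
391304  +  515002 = 906306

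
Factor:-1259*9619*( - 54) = 653957334= 2^1*3^3*1259^1*9619^1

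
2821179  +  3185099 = 6006278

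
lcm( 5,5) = 5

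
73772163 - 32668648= 41103515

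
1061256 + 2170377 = 3231633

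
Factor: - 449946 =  - 2^1*  3^2*7^1 *3571^1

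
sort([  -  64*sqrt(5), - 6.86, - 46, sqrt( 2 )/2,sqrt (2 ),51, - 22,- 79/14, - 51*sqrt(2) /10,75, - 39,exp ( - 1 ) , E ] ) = [ - 64*sqrt(5), - 46, - 39, - 22, - 51*sqrt(2)/10, - 6.86, - 79/14,exp ( -1 ),sqrt(2)/2,sqrt(2 ), E,51, 75 ]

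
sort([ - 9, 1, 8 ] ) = [ -9, 1,8] 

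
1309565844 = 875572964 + 433992880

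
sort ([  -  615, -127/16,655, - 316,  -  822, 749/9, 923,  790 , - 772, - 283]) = [ - 822,-772,-615,-316, - 283, - 127/16, 749/9,655,790, 923 ] 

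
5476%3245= 2231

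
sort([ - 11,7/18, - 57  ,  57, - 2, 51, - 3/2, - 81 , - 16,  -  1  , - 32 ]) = [ - 81, - 57,  -  32 , - 16, - 11, - 2, - 3/2, - 1 , 7/18,51, 57 ]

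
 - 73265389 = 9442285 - 82707674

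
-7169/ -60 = 7169/60 = 119.48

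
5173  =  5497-324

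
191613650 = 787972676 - 596359026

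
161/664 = 161/664= 0.24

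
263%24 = 23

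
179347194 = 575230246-395883052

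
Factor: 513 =3^3*19^1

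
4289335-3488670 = 800665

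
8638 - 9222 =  - 584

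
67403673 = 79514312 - 12110639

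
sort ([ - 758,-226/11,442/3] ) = [ - 758, - 226/11, 442/3 ]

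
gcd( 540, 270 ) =270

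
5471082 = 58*94329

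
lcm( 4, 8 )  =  8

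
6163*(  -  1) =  - 6163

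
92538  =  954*97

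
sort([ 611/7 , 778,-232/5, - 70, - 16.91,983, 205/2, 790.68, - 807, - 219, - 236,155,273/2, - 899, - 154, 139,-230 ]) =[ - 899, - 807, - 236, - 230, - 219,-154,  -  70,-232/5, - 16.91, 611/7,205/2, 273/2, 139,155, 778, 790.68, 983 ]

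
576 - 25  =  551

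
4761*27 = 128547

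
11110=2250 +8860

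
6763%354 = 37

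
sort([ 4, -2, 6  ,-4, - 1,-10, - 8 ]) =[ - 10, - 8,-4, - 2, - 1, 4, 6]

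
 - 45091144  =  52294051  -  97385195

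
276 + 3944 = 4220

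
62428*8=499424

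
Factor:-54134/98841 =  -2^1*3^( - 1 )*47^( - 1) * 701^ ( - 1 )*27067^1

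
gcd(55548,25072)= 4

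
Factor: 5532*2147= 2^2*3^1*19^1*113^1*461^1= 11877204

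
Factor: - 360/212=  - 90/53  =  -2^1*3^2*5^1*53^( - 1)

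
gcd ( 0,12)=12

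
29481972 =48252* 611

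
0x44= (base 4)1010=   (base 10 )68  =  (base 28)2c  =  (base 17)40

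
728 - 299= 429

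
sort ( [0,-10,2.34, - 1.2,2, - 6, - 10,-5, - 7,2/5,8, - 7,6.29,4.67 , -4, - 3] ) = [-10, - 10, - 7,-7 , - 6, - 5, - 4, - 3, - 1.2, 0 , 2/5,2,2.34,4.67,6.29, 8]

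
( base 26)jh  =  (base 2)111111111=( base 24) L7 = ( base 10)511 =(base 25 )kb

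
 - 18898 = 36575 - 55473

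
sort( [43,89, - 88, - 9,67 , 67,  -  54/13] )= [ - 88, - 9, - 54/13,  43, 67, 67, 89]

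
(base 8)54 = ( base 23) 1L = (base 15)2e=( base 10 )44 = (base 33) 1b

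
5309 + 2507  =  7816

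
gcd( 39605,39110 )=5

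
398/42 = 199/21= 9.48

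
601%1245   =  601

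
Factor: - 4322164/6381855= - 2^2*3^( - 3)*5^( - 1 )*7^1*11^1*41^( - 1 )*1153^( - 1 )*14033^1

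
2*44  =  88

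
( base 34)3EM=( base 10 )3966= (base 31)43T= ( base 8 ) 7576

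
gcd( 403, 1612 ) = 403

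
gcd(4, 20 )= 4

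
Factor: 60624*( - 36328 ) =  - 2202348672 = - 2^7*3^2*19^1* 239^1*421^1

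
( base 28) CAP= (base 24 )GKH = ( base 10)9713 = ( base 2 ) 10010111110001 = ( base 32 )9fh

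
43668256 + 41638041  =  85306297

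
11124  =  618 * 18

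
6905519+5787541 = 12693060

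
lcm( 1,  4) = 4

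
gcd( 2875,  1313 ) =1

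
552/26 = 276/13 = 21.23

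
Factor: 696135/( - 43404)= -2^( - 2)*5^1*11^1*3617^( - 1)*4219^1 =-232045/14468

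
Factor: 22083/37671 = 17/29 = 17^1 *29^( - 1) 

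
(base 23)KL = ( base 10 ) 481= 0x1e1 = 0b111100001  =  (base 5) 3411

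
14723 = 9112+5611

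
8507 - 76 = 8431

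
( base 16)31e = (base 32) OU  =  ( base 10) 798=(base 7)2220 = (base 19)240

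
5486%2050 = 1386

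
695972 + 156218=852190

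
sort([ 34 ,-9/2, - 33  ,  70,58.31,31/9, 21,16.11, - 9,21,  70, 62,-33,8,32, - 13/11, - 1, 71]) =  [ - 33, - 33, - 9 , - 9/2 , - 13/11, - 1,31/9,8, 16.11 , 21,21, 32,34,58.31, 62, 70, 70,  71] 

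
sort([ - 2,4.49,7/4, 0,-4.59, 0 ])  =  [ - 4.59,-2,0,  0,  7/4,4.49 ]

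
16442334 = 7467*2202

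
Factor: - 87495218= - 2^1 * 139^1 * 491^1*641^1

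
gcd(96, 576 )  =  96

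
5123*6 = 30738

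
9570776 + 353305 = 9924081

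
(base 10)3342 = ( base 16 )d0e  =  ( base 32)38e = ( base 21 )7c3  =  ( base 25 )58H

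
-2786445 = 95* (-29331 ) 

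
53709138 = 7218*7441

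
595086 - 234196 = 360890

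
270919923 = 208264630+62655293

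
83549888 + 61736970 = 145286858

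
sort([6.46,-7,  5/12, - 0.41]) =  [ - 7,-0.41, 5/12,6.46]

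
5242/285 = 5242/285 = 18.39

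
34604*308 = 10658032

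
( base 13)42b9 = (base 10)9278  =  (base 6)110542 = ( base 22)j3g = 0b10010000111110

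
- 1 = - 1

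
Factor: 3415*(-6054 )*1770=  -  2^2*3^2*5^2 *59^1*683^1*1009^1=- 36593705700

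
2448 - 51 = 2397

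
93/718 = 93/718 = 0.13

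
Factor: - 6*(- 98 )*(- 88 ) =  - 2^5*3^1*7^2*  11^1 =-51744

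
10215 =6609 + 3606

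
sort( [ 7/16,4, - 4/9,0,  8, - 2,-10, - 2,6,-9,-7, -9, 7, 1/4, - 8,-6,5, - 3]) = [- 10, - 9, - 9,  -  8  , - 7, - 6, - 3, - 2 , - 2, - 4/9, 0, 1/4,7/16,4,  5, 6,7,8]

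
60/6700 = 3/335 = 0.01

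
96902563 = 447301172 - 350398609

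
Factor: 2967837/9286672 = 2^( - 4 )*3^1*580417^ (-1)*989279^1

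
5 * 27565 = 137825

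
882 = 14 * 63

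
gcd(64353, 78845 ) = 1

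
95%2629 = 95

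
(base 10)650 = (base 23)156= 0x28A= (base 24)132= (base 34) j4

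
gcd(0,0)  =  0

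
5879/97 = 60+59/97 = 60.61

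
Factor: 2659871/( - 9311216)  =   - 2^( - 4 )*17^1*19^( - 1) * 47^1 * 109^ ( - 1)*281^( - 1 )*3329^1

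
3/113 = 3/113 = 0.03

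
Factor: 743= 743^1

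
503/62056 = 503/62056 = 0.01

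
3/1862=3/1862 = 0.00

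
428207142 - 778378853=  - 350171711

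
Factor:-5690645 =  - 5^1* 67^1 * 16987^1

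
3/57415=3/57415 = 0.00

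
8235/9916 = 8235/9916 = 0.83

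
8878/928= 4439/464 = 9.57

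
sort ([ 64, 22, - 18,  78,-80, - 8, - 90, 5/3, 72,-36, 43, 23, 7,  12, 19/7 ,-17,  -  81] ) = [ - 90, - 81 ,-80, - 36,  -  18,  -  17, -8,5/3,19/7, 7, 12,22, 23, 43, 64 , 72, 78 ] 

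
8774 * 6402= 56171148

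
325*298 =96850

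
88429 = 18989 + 69440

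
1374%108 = 78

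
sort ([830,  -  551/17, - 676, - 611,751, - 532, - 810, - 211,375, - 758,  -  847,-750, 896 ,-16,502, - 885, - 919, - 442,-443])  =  [ -919, - 885, - 847,-810, - 758,-750, - 676, - 611, - 532, - 443, - 442, - 211, - 551/17, - 16,375,502, 751,830, 896 ]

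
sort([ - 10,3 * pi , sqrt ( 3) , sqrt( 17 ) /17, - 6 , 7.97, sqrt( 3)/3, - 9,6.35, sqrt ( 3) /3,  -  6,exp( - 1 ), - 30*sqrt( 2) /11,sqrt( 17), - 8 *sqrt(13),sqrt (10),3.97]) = [ - 8*sqrt(13), - 10  , - 9, - 6, - 6,-30*sqrt( 2)/11 , sqrt( 17 )/17,exp( - 1 ),sqrt( 3)/3,sqrt( 3) /3 , sqrt( 3 ),sqrt( 10 ),3.97,sqrt( 17),6.35 , 7.97,  3*pi ] 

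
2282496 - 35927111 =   -  33644615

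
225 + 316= 541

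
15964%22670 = 15964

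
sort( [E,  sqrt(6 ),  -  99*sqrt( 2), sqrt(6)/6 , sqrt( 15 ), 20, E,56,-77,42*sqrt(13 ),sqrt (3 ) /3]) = [ - 99*sqrt( 2),- 77, sqrt( 6 ) /6,  sqrt(3 ) /3, sqrt ( 6), E, E, sqrt( 15 ), 20,56, 42*sqrt( 13) ] 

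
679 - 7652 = -6973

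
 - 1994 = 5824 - 7818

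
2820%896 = 132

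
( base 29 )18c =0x43D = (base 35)v0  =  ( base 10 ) 1085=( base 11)8a7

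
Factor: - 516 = -2^2*3^1*43^1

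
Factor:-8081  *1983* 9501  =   - 3^2*661^1*3167^1*8081^1 = - 152249943123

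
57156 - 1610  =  55546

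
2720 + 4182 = 6902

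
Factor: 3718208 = 2^6 * 13^1 * 41^1*109^1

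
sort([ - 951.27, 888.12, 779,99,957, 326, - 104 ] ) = [-951.27,- 104, 99, 326,779 , 888.12,957] 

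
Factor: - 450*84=- 37800 = - 2^3*3^3*5^2*7^1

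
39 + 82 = 121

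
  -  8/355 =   -  1+347/355 = -0.02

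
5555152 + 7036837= 12591989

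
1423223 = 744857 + 678366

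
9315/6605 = 1 + 542/1321 = 1.41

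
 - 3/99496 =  - 3/99496= - 0.00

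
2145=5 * 429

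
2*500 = 1000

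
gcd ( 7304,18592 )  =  664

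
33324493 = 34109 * 977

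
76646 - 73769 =2877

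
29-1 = 28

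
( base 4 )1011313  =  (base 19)C76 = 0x1177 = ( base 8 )10567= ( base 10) 4471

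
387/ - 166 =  - 3 + 111/166 = -  2.33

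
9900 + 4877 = 14777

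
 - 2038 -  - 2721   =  683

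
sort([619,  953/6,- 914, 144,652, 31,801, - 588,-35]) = [-914, - 588,- 35,31,144,953/6,619,652,801 ]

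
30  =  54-24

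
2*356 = 712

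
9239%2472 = 1823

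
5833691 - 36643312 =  - 30809621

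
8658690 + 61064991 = 69723681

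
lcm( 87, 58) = 174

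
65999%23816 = 18367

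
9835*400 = 3934000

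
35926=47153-11227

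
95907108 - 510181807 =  - 414274699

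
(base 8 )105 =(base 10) 69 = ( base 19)3C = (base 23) 30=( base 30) 29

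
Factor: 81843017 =29^1*1009^1*2797^1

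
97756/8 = 24439/2 = 12219.50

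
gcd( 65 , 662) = 1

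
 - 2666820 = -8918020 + 6251200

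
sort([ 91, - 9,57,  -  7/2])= [ - 9, -7/2,57, 91 ]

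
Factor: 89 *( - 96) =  - 2^5*3^1*89^1 = - 8544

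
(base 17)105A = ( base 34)4ba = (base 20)CA8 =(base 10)5008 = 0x1390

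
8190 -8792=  - 602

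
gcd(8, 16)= 8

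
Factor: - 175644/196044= - 3^1 * 7^1* 31^(  -  2)*  41^1=- 861/961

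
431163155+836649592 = 1267812747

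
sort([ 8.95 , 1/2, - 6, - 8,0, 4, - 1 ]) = [  -  8,- 6, - 1,0, 1/2,4,8.95]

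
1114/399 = 1114/399 = 2.79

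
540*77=41580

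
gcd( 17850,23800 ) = 5950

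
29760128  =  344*86512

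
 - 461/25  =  -19 +14/25=-  18.44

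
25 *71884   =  1797100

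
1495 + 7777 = 9272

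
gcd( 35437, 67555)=1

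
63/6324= 21/2108=0.01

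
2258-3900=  - 1642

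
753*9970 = 7507410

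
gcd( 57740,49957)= 1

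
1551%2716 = 1551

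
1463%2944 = 1463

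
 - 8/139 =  - 8/139 =- 0.06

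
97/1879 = 97/1879 =0.05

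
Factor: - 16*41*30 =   -  19680 = - 2^5*3^1 * 5^1*41^1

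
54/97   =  54/97 = 0.56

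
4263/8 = 532  +  7/8 = 532.88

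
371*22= 8162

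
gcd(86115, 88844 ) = 1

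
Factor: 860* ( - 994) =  -2^3 * 5^1*7^1 * 43^1*71^1=- 854840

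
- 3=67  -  70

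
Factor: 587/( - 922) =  - 2^( - 1)*461^( - 1 )*587^1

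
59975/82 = 59975/82 = 731.40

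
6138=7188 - 1050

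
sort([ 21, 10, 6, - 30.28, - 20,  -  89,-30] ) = [ -89 ,-30.28, - 30, - 20, 6,10,  21 ]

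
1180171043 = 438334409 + 741836634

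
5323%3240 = 2083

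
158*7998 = 1263684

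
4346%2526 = 1820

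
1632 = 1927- 295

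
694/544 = 347/272 = 1.28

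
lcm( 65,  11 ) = 715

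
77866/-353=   -  221+147/353=- 220.58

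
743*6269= 4657867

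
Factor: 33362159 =33362159^1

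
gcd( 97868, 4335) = 1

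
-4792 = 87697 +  - 92489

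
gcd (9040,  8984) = 8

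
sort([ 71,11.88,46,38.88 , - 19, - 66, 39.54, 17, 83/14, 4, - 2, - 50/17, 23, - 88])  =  [ - 88, - 66, - 19, - 50/17, - 2,4,83/14,  11.88,17,23,38.88,39.54,46,71] 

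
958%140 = 118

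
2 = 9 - 7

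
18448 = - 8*(-2306 ) 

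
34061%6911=6417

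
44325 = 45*985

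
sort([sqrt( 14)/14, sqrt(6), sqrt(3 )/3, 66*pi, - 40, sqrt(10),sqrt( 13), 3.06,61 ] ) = [-40, sqrt(14)/14,sqrt( 3) /3,sqrt(6 ), 3.06, sqrt(10 ), sqrt(13),61,66*pi]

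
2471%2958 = 2471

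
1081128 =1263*856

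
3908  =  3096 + 812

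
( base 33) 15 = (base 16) 26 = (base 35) 13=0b100110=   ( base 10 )38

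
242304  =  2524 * 96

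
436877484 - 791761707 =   -  354884223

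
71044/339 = 209 + 193/339 = 209.57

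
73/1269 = 73/1269 = 0.06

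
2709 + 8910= 11619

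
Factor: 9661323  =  3^1*7^1*460063^1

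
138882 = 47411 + 91471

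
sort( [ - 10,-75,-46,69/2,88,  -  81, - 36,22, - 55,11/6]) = [ - 81, - 75,-55, - 46, - 36, - 10,11/6,22,69/2,88] 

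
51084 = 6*8514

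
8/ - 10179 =-1+10171/10179 =- 0.00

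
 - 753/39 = -251/13 = - 19.31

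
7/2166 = 7/2166 = 0.00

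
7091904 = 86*82464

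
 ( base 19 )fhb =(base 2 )1011001110101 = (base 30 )6BJ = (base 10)5749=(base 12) 33B1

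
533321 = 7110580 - 6577259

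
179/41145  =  179/41145  =  0.00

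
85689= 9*9521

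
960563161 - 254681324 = 705881837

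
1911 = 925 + 986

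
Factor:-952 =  - 2^3 * 7^1*17^1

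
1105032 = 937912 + 167120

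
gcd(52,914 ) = 2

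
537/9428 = 537/9428  =  0.06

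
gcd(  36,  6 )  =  6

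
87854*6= 527124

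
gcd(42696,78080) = 8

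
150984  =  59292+91692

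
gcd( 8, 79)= 1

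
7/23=7/23  =  0.30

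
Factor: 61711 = 13^1* 47^1*101^1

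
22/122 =11/61 =0.18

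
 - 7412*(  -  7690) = 56998280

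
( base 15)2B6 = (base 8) 1155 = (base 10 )621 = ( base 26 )nn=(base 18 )1G9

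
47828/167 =47828/167 = 286.40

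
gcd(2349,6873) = 87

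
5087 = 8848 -3761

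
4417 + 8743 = 13160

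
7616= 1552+6064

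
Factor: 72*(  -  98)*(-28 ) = 197568= 2^6*3^2 * 7^3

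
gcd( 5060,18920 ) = 220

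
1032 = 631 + 401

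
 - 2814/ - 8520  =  469/1420 = 0.33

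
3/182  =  3/182 =0.02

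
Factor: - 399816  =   - 2^3*3^4*617^1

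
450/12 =37+1/2 = 37.50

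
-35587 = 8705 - 44292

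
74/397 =74/397 = 0.19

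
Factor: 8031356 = 2^2*31^1 *239^1 * 271^1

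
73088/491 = 73088/491 = 148.86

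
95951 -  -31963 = 127914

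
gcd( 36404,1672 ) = 76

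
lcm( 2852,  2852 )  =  2852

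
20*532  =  10640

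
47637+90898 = 138535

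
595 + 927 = 1522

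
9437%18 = 5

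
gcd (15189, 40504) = 5063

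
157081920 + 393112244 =550194164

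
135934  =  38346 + 97588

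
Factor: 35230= 2^1*5^1 * 13^1*271^1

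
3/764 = 3/764 = 0.00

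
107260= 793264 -686004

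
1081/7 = 154  +  3/7 = 154.43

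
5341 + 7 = 5348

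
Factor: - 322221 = -3^1 * 19^1 * 5653^1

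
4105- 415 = 3690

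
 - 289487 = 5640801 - 5930288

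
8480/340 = 24  +  16/17  =  24.94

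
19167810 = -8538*(- 2245)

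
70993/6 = 70993/6 =11832.17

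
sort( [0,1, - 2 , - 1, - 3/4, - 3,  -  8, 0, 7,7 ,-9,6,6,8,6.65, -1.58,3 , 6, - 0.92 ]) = [ - 9, - 8, - 3,-2,-1.58,-1,-0.92,- 3/4,0,0,1,  3,6, 6 , 6,  6.65,7,7,  8]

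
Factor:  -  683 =-683^1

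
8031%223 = 3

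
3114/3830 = 1557/1915 = 0.81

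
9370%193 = 106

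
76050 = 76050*1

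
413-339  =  74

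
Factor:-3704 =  - 2^3 * 463^1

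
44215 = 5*8843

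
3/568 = 3/568   =  0.01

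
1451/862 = 1+589/862 = 1.68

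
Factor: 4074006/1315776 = 679001/219296 = 2^( - 5)*7^ ( - 1 )*11^( - 1 )*41^1*  89^( - 1)*16561^1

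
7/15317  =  7/15317 = 0.00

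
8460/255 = 564/17=33.18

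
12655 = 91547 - 78892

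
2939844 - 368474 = 2571370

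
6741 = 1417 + 5324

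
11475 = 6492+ 4983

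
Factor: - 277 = - 277^1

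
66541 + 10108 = 76649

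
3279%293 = 56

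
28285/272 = 103 + 269/272 = 103.99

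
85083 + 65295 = 150378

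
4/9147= 4/9147=0.00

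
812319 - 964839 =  - 152520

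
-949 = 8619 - 9568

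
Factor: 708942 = 2^1*3^1*13^1*61^1*149^1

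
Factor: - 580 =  - 2^2*5^1  *29^1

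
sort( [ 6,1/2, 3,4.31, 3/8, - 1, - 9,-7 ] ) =[ - 9, - 7,-1,3/8,1/2, 3,4.31,6]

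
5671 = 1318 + 4353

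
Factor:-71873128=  - 2^3*31^1*61^1*4751^1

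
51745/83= 51745/83=623.43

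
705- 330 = 375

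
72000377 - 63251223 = 8749154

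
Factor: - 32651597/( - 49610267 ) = 7^ ( - 1 ) * 11^1* 17^( - 1 )*353^( - 1) * 1181^( - 1 )*1523^1*1949^1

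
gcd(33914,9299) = 547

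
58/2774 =29/1387 = 0.02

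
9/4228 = 9/4228= 0.00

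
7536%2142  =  1110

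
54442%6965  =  5687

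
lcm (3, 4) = 12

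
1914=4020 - 2106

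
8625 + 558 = 9183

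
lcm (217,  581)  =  18011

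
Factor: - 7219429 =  - 7^1 * 1031347^1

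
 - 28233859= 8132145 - 36366004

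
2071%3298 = 2071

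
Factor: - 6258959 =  - 7^1*894137^1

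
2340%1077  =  186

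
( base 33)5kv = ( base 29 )78h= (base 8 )13770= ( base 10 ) 6136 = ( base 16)17F8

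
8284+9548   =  17832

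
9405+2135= 11540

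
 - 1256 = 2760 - 4016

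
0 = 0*( -535 )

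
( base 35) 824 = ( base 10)9874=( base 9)14481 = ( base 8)23222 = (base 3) 111112201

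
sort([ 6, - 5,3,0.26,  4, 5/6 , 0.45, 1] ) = [ - 5,0.26, 0.45,5/6,1,3, 4, 6 ] 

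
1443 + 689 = 2132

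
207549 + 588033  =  795582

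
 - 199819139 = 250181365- 450000504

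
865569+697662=1563231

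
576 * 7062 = 4067712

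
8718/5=1743 + 3/5 = 1743.60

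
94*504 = 47376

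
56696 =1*56696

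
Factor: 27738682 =2^1*3539^1*3919^1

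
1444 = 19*76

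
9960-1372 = 8588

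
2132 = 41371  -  39239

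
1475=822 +653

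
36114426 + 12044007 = 48158433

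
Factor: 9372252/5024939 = 2^2*3^1 * 463^( - 1) *10853^( - 1)*781021^1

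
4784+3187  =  7971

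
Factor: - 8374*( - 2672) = 22375328   =  2^5*53^1*79^1*167^1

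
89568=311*288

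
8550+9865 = 18415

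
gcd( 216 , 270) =54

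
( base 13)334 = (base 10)550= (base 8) 1046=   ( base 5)4200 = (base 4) 20212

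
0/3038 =0 = 0.00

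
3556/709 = 3556/709= 5.02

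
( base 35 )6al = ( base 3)101120222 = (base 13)368C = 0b1111000101001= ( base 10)7721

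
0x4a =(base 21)3b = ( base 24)32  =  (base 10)74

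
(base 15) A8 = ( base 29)5D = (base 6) 422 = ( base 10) 158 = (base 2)10011110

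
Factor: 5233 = 5233^1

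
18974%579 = 446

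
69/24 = 2  +  7/8 = 2.88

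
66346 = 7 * 9478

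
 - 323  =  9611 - 9934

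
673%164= 17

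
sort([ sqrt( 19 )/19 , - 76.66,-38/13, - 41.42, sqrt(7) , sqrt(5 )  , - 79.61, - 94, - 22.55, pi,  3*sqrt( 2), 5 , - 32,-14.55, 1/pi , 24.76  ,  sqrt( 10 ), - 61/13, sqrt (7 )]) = [ - 94, - 79.61, - 76.66 , - 41.42, - 32, - 22.55, - 14.55,-61/13, - 38/13, sqrt( 19 )/19, 1/pi, sqrt( 5), sqrt( 7 ), sqrt (7 ), pi,  sqrt( 10), 3*sqrt( 2 ), 5,24.76 ] 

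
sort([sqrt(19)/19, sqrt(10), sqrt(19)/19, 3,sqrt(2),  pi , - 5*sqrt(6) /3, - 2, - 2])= [ - 5*sqrt(6)/3, - 2,-2, sqrt(19) /19, sqrt( 19 )/19, sqrt( 2), 3, pi, sqrt(10)]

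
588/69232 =147/17308= 0.01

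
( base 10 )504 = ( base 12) 360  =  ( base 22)10k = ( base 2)111111000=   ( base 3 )200200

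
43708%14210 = 1078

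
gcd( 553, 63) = 7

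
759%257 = 245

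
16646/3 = 16646/3 =5548.67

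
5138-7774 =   -  2636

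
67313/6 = 67313/6 = 11218.83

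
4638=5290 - 652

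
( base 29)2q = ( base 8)124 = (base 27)33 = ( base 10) 84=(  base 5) 314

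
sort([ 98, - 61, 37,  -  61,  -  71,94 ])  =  [-71, -61 , - 61,37 , 94,98]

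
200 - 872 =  - 672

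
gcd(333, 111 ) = 111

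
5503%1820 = 43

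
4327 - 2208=2119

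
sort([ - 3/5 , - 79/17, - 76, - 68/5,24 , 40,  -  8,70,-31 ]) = [ - 76, - 31,-68/5,- 8  , - 79/17,  -  3/5,24,40,70]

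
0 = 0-0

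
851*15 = 12765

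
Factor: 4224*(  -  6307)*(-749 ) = 2^7*3^1*7^2 * 11^1*17^1*53^1*107^1 = 19953935232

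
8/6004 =2/1501 = 0.00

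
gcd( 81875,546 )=1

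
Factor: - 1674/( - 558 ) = 3^1  =  3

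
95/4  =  23 + 3/4 = 23.75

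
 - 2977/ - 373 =2977/373 = 7.98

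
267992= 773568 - 505576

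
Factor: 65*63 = 4095  =  3^2 * 5^1*7^1 * 13^1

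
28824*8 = 230592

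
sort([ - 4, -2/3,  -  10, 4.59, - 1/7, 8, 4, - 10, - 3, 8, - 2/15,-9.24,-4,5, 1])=[  -  10,-10,-9.24,  -  4,-4,  -  3, - 2/3,-1/7, - 2/15, 1,  4, 4.59,5, 8, 8]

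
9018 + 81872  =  90890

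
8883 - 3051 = 5832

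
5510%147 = 71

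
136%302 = 136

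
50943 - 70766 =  - 19823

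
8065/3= 2688 + 1/3 = 2688.33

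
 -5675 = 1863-7538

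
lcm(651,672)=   20832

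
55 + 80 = 135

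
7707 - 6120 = 1587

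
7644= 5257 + 2387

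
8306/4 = 4153/2 = 2076.50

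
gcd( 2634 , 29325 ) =3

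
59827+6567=66394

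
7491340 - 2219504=5271836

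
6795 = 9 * 755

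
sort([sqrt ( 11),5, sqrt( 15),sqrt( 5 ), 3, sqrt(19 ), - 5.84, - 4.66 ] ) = [  -  5.84, - 4.66, sqrt( 5), 3,sqrt(11 ) , sqrt( 15),sqrt( 19 ), 5]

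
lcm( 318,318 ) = 318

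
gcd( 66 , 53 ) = 1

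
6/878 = 3/439 = 0.01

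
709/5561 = 709/5561 = 0.13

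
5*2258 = 11290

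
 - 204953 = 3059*( - 67)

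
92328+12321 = 104649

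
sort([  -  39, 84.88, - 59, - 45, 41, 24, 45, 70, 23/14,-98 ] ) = [ - 98, - 59, - 45, - 39, 23/14,  24,41, 45,70,  84.88]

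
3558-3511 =47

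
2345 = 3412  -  1067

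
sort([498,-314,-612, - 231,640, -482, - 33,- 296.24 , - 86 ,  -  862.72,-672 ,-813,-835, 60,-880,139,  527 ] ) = [-880 ,-862.72 , - 835,-813, - 672,-612, - 482,-314 ,  -  296.24,-231, - 86, - 33,60, 139, 498, 527, 640] 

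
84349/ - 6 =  - 14059 + 5/6 =-14058.17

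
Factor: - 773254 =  - 2^1*59^1*6553^1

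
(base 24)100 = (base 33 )hf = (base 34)GW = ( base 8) 1100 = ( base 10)576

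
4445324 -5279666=-834342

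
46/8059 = 46/8059 = 0.01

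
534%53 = 4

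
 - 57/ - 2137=57/2137 = 0.03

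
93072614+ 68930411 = 162003025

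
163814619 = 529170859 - 365356240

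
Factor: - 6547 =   -  6547^1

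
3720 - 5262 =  - 1542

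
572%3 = 2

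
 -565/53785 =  - 1 + 10644/10757   =  - 0.01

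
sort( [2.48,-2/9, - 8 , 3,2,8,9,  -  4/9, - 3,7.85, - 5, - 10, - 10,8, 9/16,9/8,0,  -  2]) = [  -  10,- 10, - 8, - 5, - 3, - 2, - 4/9, -2/9,0,9/16  ,  9/8,2,  2.48,  3,7.85,8, 8,9 ] 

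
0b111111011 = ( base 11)421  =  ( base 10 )507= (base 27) il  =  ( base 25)k7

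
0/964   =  0 = 0.00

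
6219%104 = 83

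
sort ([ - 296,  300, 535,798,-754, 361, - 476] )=[ - 754, - 476,  -  296,300, 361, 535,798]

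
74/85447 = 74/85447 = 0.00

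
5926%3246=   2680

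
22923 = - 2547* ( - 9)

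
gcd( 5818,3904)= 2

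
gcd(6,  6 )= 6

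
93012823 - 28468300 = 64544523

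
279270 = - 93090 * ( - 3)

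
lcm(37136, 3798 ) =334224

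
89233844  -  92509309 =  - 3275465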